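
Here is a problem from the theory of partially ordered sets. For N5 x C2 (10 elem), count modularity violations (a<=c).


Modular law: if a <= c then a v (b ^ c) = (a v b) ^ c.
Check all triples (a,b,c) with a <= c among 10 elements.
  e.g. a=(a,0), b=(c,0), c=(b,0): lhs=(a,0) != rhs=(b,0)
  e.g. a=(a,0), b=(c,1), c=(b,0): lhs=(a,0) != rhs=(b,0)
Total violating triples: 6


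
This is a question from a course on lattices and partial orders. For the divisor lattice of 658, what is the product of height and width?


Height = length of longest chain minus 1; width = size of largest antichain.
A maximum chain: 1 | 47 | 329 | 658  (height 3).
A maximum antichain: {2, 7, 47}  (width 3).
Product = 3 * 3 = 9


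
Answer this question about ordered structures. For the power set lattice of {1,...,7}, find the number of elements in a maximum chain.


A chain is a totally ordered subset; we count the number of elements in a maximum chain.
Compute, for each element x, the size of the longest chain ending at x:
  {}: 1
  {1}: 2
  {2}: 2
  {3}: 2
  {4}: 2
  {5}: 2
  ...
A maximum chain: {} < {1} < {1,2} < {1,2,3} < {1,2,3,4} < {1,2,3,4,5} < {1,2,3,4,5,6} < {1,2,3,4,5,6,7}
Number of elements in the longest chain: 8


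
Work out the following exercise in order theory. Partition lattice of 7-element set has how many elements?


B(n) = number of set partitions of an n-element set.
B(n) satisfies the recurrence: B(n+1) = sum_k C(n,k)*B(k).
B(7) = 877


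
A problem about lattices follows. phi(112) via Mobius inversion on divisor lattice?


phi(n) = n * prod_{p|n} (1 - 1/p).
Prime divisors of 112: [2, 7]
phi(112) = 112 * (1 - 1/2) * (1 - 1/7)
phi(112) = 48


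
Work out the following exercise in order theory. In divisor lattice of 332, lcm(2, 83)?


Join=lcm.
gcd(2,83)=1
lcm=166


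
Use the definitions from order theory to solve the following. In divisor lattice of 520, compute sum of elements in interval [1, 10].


Interval [1,10] in divisors of 520: [1, 2, 5, 10]
Sum = 18


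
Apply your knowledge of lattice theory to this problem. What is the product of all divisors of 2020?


Divisors of 2020: [1, 2, 4, 5, 10, 20, 101, 202, 404, 505, 1010, 2020]
Product = n^(d(n)/2) = 2020^(12/2)
Product = 67937289638464000000


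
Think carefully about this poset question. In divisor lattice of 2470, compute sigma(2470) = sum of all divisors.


sigma(n) = sum of divisors.
Divisors of 2470: [1, 2, 5, 10, 13, 19, 26, 38, 65, 95, 130, 190, 247, 494, 1235, 2470]
Sum = 5040


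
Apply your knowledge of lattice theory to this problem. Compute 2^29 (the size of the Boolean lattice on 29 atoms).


Power set = 2^n.
2^29 = 536870912


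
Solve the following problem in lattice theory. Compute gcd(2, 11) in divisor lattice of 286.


In a divisor lattice, meet = gcd (greatest common divisor).
By Euclidean algorithm or factoring: gcd(2,11) = 1


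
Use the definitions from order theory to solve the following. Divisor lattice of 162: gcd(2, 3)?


Meet=gcd.
gcd(2,3)=1


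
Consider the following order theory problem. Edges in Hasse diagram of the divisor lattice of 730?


A cover relation a -< b holds when a < b with no c strictly between.
Cover relations:
  1 -< 2
  1 -< 5
  1 -< 73
  2 -< 10
  2 -< 146
  5 -< 10
  5 -< 365
  10 -< 730
  ...4 more
Total: 12


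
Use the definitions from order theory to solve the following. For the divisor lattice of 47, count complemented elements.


An element a is complemented if some b has a meet b = bottom, a join b = top.
a is complemented iff gcd(a, n/a)=1, i.e. a is a unitary divisor of 47.
Complemented elements: 1, 47
Count: 2


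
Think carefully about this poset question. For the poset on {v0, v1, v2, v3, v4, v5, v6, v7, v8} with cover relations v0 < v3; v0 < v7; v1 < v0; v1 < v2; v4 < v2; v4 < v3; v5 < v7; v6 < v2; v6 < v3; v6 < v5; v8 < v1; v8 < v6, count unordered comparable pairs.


A comparable pair {a,b} has a < b or b < a in the order.
Count unordered pairs where one element is strictly below the other.
Examples: {v0,v1}, {v0,v3}, {v0,v7}, {v0,v8}, ...
Total comparable pairs: 20


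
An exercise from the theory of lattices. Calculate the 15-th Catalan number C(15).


C(n) = C(2n, n) / (n+1).
C(30, 15) = 155117520
C(15) = 155117520 / 16 = 9694845


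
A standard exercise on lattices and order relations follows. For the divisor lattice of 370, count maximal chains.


A maximal chain goes from the minimum element to a maximal element via cover relations.
Counting all min-to-max paths in the cover graph.
Total maximal chains: 6


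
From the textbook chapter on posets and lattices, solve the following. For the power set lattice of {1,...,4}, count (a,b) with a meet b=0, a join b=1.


Complement pair (a,b): a meet b = bottom, a join b = top.
Here: A intersect B = {} and A union B = {1,...,4}.
Pairs found: ({},{1,2,3,4}), ({1},{2,3,4}), ({2},{1,3,4}), ({3},{1,2,4}), ... (12 more)
Total ordered pairs: 16


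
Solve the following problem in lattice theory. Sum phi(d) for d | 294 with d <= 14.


Divisors of 294 up to 14: [1, 2, 3, 6, 7, 14]
phi values: [1, 1, 2, 2, 6, 6]
Sum = 18


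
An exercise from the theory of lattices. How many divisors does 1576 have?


Divisors of 1576: [1, 2, 4, 8, 197, 394, 788, 1576]
Count: 8


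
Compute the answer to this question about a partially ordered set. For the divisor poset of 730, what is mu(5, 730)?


In a divisor lattice, mu(a,b) = mu(b/a) where mu is the classical Mobius function.
b/a = 730/5 = 146
Prime factorization of 146: primes [2, 73]
146 is squarefree with 2 prime factor(s), so mu(146) = (-1)^2 = 1


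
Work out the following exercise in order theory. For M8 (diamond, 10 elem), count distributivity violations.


Distributive law: a ^ (b v c) = (a ^ b) v (a ^ c).
Check all 10^3 = 1000 ordered triples (a,b,c).
  e.g. a=a1, b=a2, c=a3: lhs=a1 != rhs=0
  e.g. a=a1, b=a2, c=a4: lhs=a1 != rhs=0
Total violating triples: 336


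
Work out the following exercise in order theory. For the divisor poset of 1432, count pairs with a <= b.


The order relation is {(a,b) : a <= b}, reflexive so it includes (a,a).
Examples: (1,1), (1,1432), (1,179), (1,2), (1,358), ...
Total ordered pairs: 30


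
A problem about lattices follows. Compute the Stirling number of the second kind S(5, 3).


S(n,k) = k*S(n-1,k) + S(n-1,k-1).
S(4,3) = 6, S(4,2) = 7
S(5,3) = 3*6 + 7 = 18 + 7
S(5,3) = 25


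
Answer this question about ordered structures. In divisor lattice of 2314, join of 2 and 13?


In a divisor lattice, join = lcm (least common multiple).
gcd(2,13) = 1
lcm(2,13) = 2*13/gcd = 26/1 = 26


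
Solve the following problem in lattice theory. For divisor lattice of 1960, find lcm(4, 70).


In a divisor lattice, join = lcm (least common multiple).
Compute lcm iteratively: start with first element, then lcm(current, next).
Elements: [4, 70]
lcm(4,70) = 140
Final lcm = 140


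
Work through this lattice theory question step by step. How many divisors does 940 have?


Divisors of 940: [1, 2, 4, 5, 10, 20, 47, 94, 188, 235, 470, 940]
Count: 12


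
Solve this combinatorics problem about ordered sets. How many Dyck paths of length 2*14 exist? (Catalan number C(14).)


C(n) = C(2n, n) / (n+1).
C(28, 14) = 40116600
C(14) = 40116600 / 15 = 2674440


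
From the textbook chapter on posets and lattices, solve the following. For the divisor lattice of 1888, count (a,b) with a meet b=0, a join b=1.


Complement pair (a,b): a meet b = bottom, a join b = top.
Here: gcd(a,b)=1 and lcm(a,b)=1888, i.e. a*b=1888 with a,b coprime.
Pairs found: (1,1888), (32,59), (59,32), (1888,1)
Total ordered pairs: 4


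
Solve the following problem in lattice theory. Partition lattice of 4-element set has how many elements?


B(n) = number of set partitions of an n-element set.
B(n) satisfies the recurrence: B(n+1) = sum_k C(n,k)*B(k).
B(4) = 15


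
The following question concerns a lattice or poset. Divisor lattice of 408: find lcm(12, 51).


In a divisor lattice, join = lcm (least common multiple).
gcd(12,51) = 3
lcm(12,51) = 12*51/gcd = 612/3 = 204


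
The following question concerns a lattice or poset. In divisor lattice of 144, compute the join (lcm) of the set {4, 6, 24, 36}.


In a divisor lattice, join = lcm (least common multiple).
Compute lcm iteratively: start with first element, then lcm(current, next).
Elements: [4, 6, 24, 36]
lcm(4,6) = 12
lcm(12,24) = 24
lcm(24,36) = 72
Final lcm = 72


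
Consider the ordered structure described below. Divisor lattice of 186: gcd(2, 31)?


Meet=gcd.
gcd(2,31)=1


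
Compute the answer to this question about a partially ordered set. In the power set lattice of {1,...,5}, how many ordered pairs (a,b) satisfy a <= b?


The order relation is {(a,b) : a <= b}, reflexive so it includes (a,a).
Examples: ({},{}), ({},{1,2}), ({},{1,2,3}), ({},{1,2,3,4}), ({},{1,2,3,4,5}), ...
Total ordered pairs: 243


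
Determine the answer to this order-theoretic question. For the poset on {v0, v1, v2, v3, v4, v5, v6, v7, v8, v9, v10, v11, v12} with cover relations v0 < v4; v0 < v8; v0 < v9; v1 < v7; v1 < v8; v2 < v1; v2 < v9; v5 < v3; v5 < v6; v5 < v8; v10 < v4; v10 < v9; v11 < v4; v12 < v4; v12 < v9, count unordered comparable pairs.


A comparable pair {a,b} has a < b or b < a in the order.
Count unordered pairs where one element is strictly below the other.
Examples: {v0,v4}, {v0,v8}, {v0,v9}, {v1,v2}, ...
Total comparable pairs: 17


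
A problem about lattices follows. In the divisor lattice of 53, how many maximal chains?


A maximal chain goes from the minimum element to a maximal element via cover relations.
Counting all min-to-max paths in the cover graph.
Total maximal chains: 1


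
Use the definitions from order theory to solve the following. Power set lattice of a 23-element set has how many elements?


Power set = 2^n.
2^23 = 8388608


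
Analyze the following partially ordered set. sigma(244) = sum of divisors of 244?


sigma(n) = sum of divisors.
Divisors of 244: [1, 2, 4, 61, 122, 244]
Sum = 434


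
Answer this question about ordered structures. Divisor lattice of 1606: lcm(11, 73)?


Join=lcm.
gcd(11,73)=1
lcm=803


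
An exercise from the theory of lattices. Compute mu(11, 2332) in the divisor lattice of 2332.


In a divisor lattice, mu(a,b) = mu(b/a) where mu is the classical Mobius function.
b/a = 2332/11 = 212
Prime factorization of 212: primes [2, 53]
212 is not squarefree, so mu(212) = 0


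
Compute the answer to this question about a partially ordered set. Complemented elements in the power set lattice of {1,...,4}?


An element a is complemented if some b has a meet b = bottom, a join b = top.
every subset A has complement S\A, so all elements are complemented.
Complemented elements: {}, {1}, {2}, {3}, {4}, {1,2}, ... (10 more)
Count: 16


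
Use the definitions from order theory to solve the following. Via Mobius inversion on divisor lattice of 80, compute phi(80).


phi(n) = n * prod_{p|n} (1 - 1/p).
Prime divisors of 80: [2, 5]
phi(80) = 80 * (1 - 1/2) * (1 - 1/5)
phi(80) = 32


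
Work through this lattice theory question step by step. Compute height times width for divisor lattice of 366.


Height = length of longest chain minus 1; width = size of largest antichain.
A maximum chain: 1 | 61 | 183 | 366  (height 3).
A maximum antichain: {2, 3, 61}  (width 3).
Product = 3 * 3 = 9


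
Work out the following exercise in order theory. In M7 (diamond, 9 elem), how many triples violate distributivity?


Distributive law: a ^ (b v c) = (a ^ b) v (a ^ c).
Check all 9^3 = 729 ordered triples (a,b,c).
  e.g. a=a1, b=a2, c=a3: lhs=a1 != rhs=0
  e.g. a=a1, b=a2, c=a4: lhs=a1 != rhs=0
Total violating triples: 210


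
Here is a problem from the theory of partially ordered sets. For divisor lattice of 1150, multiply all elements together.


Divisors of 1150: [1, 2, 5, 10, 23, 25, 46, 50, 115, 230, 575, 1150]
Product = n^(d(n)/2) = 1150^(12/2)
Product = 2313060765625000000


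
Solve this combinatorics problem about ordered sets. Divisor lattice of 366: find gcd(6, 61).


In a divisor lattice, meet = gcd (greatest common divisor).
By Euclidean algorithm or factoring: gcd(6,61) = 1


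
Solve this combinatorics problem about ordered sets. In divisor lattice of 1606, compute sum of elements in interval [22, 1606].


Interval [22,1606] in divisors of 1606: [22, 1606]
Sum = 1628


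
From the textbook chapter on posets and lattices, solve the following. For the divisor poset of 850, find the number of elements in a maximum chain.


A chain is a totally ordered subset; we count the number of elements in a maximum chain.
Compute, for each element x, the size of the longest chain ending at x:
  1: 1
  2: 2
  5: 2
  17: 2
  25: 3
  10: 3
  ...
A maximum chain: 1 < 2 < 10 < 50 < 850
Number of elements in the longest chain: 5


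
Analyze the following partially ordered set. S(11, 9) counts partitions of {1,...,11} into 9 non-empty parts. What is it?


S(n,k) = k*S(n-1,k) + S(n-1,k-1).
S(10,9) = 45, S(10,8) = 750
S(11,9) = 9*45 + 750 = 405 + 750
S(11,9) = 1155


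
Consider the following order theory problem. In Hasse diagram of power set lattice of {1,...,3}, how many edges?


A cover relation a -< b holds when a < b with no c strictly between.
Cover relations:
  {} -< {1}
  {} -< {2}
  {} -< {3}
  {1} -< {1,2}
  {1} -< {1,3}
  {2} -< {1,2}
  {2} -< {2,3}
  {3} -< {1,3}
  ...4 more
Total: 12


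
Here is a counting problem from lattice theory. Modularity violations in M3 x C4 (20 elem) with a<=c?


Modular law: if a <= c then a v (b ^ c) = (a v b) ^ c.
Check all triples (a,b,c) with a <= c among 20 elements.
This lattice is modular (diamonds M_m and their chain-products are modular).
Total violating triples: 0


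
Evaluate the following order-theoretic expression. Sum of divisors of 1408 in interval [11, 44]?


Interval [11,44] in divisors of 1408: [11, 22, 44]
Sum = 77


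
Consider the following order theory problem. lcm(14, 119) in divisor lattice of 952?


Join=lcm.
gcd(14,119)=7
lcm=238


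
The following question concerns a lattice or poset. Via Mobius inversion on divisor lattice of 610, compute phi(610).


phi(n) = n * prod_{p|n} (1 - 1/p).
Prime divisors of 610: [2, 5, 61]
phi(610) = 610 * (1 - 1/2) * (1 - 1/5) * (1 - 1/61)
phi(610) = 240


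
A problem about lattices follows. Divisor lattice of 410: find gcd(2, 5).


In a divisor lattice, meet = gcd (greatest common divisor).
By Euclidean algorithm or factoring: gcd(2,5) = 1


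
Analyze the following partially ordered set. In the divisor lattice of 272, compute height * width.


Height = length of longest chain minus 1; width = size of largest antichain.
A maximum chain: 1 | 17 | 34 | 68 | 136 | 272  (height 5).
A maximum antichain: {2, 17}  (width 2).
Product = 5 * 2 = 10


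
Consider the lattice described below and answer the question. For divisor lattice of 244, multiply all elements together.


Divisors of 244: [1, 2, 4, 61, 122, 244]
Product = n^(d(n)/2) = 244^(6/2)
Product = 14526784


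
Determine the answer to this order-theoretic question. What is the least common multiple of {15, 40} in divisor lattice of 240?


In a divisor lattice, join = lcm (least common multiple).
Compute lcm iteratively: start with first element, then lcm(current, next).
Elements: [15, 40]
lcm(15,40) = 120
Final lcm = 120


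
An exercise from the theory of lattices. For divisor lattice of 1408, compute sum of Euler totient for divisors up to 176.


Divisors of 1408 up to 176: [1, 2, 4, 8, 11, 16, 22, 32, 44, 64, 88, 128, 176]
phi values: [1, 1, 2, 4, 10, 8, 10, 16, 20, 32, 40, 64, 80]
Sum = 288


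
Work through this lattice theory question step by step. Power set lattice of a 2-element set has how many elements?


Power set = 2^n.
2^2 = 4


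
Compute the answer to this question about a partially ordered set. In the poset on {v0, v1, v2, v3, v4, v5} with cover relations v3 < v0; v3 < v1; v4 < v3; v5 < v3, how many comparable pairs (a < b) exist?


A comparable pair {a,b} has a < b or b < a in the order.
Count unordered pairs where one element is strictly below the other.
Examples: {v0,v3}, {v0,v4}, {v0,v5}, {v1,v3}, ...
Total comparable pairs: 8


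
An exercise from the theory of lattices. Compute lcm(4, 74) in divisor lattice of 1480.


In a divisor lattice, join = lcm (least common multiple).
gcd(4,74) = 2
lcm(4,74) = 4*74/gcd = 296/2 = 148


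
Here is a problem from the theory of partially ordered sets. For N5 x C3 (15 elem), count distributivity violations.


Distributive law: a ^ (b v c) = (a ^ b) v (a ^ c).
Check all 15^3 = 3375 ordered triples (a,b,c).
  e.g. a=(b,0), b=(a,0), c=(c,0): lhs=(b,0) != rhs=(a,0)
  e.g. a=(b,0), b=(a,0), c=(c,1): lhs=(b,0) != rhs=(a,0)
Total violating triples: 54


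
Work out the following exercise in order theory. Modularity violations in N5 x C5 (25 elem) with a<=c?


Modular law: if a <= c then a v (b ^ c) = (a v b) ^ c.
Check all triples (a,b,c) with a <= c among 25 elements.
  e.g. a=(a,0), b=(c,0), c=(b,0): lhs=(a,0) != rhs=(b,0)
  e.g. a=(a,0), b=(c,1), c=(b,0): lhs=(a,0) != rhs=(b,0)
Total violating triples: 75


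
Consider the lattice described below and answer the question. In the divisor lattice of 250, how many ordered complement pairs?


Complement pair (a,b): a meet b = bottom, a join b = top.
Here: gcd(a,b)=1 and lcm(a,b)=250, i.e. a*b=250 with a,b coprime.
Pairs found: (1,250), (2,125), (125,2), (250,1)
Total ordered pairs: 4


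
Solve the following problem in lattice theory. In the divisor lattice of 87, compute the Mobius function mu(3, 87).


In a divisor lattice, mu(a,b) = mu(b/a) where mu is the classical Mobius function.
b/a = 87/3 = 29
Prime factorization of 29: primes [29]
29 is squarefree with 1 prime factor(s), so mu(29) = (-1)^1 = -1


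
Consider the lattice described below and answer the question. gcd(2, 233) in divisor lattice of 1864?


Meet=gcd.
gcd(2,233)=1


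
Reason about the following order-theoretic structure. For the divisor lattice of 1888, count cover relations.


A cover relation a -< b holds when a < b with no c strictly between.
Cover relations:
  1 -< 2
  1 -< 59
  2 -< 4
  2 -< 118
  4 -< 8
  4 -< 236
  8 -< 16
  8 -< 472
  ...8 more
Total: 16


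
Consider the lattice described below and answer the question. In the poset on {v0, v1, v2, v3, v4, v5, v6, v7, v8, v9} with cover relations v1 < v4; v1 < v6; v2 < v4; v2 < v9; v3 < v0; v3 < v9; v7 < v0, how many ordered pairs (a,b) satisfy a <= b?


The order relation is {(a,b) : a <= b}, reflexive so it includes (a,a).
Examples: (v0,v0), (v1,v1), (v1,v4), (v1,v6), (v2,v2), ...
Total ordered pairs: 17


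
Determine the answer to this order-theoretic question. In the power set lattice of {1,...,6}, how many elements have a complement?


An element a is complemented if some b has a meet b = bottom, a join b = top.
every subset A has complement S\A, so all elements are complemented.
Complemented elements: {}, {1}, {2}, {3}, {4}, {5}, ... (58 more)
Count: 64


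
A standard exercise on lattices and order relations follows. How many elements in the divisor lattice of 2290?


Divisors of 2290: [1, 2, 5, 10, 229, 458, 1145, 2290]
Count: 8


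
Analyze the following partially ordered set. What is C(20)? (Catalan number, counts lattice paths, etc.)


C(n) = C(2n, n) / (n+1).
C(40, 20) = 137846528820
C(20) = 137846528820 / 21 = 6564120420


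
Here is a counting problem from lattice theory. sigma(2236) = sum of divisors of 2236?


sigma(n) = sum of divisors.
Divisors of 2236: [1, 2, 4, 13, 26, 43, 52, 86, 172, 559, 1118, 2236]
Sum = 4312


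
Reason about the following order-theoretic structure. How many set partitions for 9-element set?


B(n) = number of set partitions of an n-element set.
B(n) satisfies the recurrence: B(n+1) = sum_k C(n,k)*B(k).
B(9) = 21147


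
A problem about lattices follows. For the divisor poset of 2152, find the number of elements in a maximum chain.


A chain is a totally ordered subset; we count the number of elements in a maximum chain.
Compute, for each element x, the size of the longest chain ending at x:
  1: 1
  2: 2
  269: 2
  4: 3
  8: 4
  538: 3
  ...
A maximum chain: 1 < 2 < 4 < 8 < 2152
Number of elements in the longest chain: 5


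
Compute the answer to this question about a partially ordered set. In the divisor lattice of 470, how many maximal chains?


A maximal chain goes from the minimum element to a maximal element via cover relations.
Counting all min-to-max paths in the cover graph.
Total maximal chains: 6


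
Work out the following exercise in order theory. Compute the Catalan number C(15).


C(n) = C(2n, n) / (n+1).
C(30, 15) = 155117520
C(15) = 155117520 / 16 = 9694845


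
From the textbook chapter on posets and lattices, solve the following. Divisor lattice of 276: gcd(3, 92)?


Meet=gcd.
gcd(3,92)=1


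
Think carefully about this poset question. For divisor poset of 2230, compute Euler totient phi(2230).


phi(n) = n * prod_{p|n} (1 - 1/p).
Prime divisors of 2230: [2, 5, 223]
phi(2230) = 2230 * (1 - 1/2) * (1 - 1/5) * (1 - 1/223)
phi(2230) = 888


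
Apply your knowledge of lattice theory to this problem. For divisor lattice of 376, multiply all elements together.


Divisors of 376: [1, 2, 4, 8, 47, 94, 188, 376]
Product = n^(d(n)/2) = 376^(8/2)
Product = 19987173376


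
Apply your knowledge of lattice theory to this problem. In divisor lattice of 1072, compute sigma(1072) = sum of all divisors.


sigma(n) = sum of divisors.
Divisors of 1072: [1, 2, 4, 8, 16, 67, 134, 268, 536, 1072]
Sum = 2108


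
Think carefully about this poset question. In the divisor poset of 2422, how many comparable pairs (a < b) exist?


A comparable pair {a,b} has a < b or b < a in the order.
Count unordered pairs where one element is strictly below the other.
Examples: {1,2}, {1,7}, {1,14}, {1,173}, ...
Total comparable pairs: 19


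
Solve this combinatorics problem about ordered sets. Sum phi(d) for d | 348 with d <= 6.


Divisors of 348 up to 6: [1, 2, 3, 4, 6]
phi values: [1, 1, 2, 2, 2]
Sum = 8


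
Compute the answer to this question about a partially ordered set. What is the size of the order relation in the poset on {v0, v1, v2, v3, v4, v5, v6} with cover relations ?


The order relation is {(a,b) : a <= b}, reflexive so it includes (a,a).
Examples: (v0,v0), (v1,v1), (v2,v2), (v3,v3), (v4,v4), ...
Total ordered pairs: 7


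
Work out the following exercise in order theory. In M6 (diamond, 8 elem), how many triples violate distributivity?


Distributive law: a ^ (b v c) = (a ^ b) v (a ^ c).
Check all 8^3 = 512 ordered triples (a,b,c).
  e.g. a=a1, b=a2, c=a3: lhs=a1 != rhs=0
  e.g. a=a1, b=a2, c=a4: lhs=a1 != rhs=0
Total violating triples: 120


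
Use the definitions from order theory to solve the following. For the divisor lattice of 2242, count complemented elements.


An element a is complemented if some b has a meet b = bottom, a join b = top.
a is complemented iff gcd(a, n/a)=1, i.e. a is a unitary divisor of 2242.
Complemented elements: 1, 2, 19, 38, 59, 118, ... (2 more)
Count: 8


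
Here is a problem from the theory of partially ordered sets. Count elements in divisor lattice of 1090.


Divisors of 1090: [1, 2, 5, 10, 109, 218, 545, 1090]
Count: 8


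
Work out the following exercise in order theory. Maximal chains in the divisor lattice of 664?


A maximal chain goes from the minimum element to a maximal element via cover relations.
Counting all min-to-max paths in the cover graph.
Total maximal chains: 4


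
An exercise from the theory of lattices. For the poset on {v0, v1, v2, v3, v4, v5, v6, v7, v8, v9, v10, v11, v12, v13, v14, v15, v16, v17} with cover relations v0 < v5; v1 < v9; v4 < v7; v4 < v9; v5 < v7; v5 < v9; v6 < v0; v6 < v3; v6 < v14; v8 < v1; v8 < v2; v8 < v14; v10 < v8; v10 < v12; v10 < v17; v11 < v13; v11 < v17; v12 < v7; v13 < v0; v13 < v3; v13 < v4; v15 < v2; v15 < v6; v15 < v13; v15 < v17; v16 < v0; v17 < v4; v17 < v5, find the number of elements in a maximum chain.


A chain is a totally ordered subset; we count the number of elements in a maximum chain.
Compute, for each element x, the size of the longest chain ending at x:
  v10: 1
  v11: 1
  v15: 1
  v16: 1
  v6: 2
  v8: 2
  ...
A maximum chain: v15 < v6 < v0 < v5 < v7
Number of elements in the longest chain: 5


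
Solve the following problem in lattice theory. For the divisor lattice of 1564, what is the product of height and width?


Height = length of longest chain minus 1; width = size of largest antichain.
A maximum chain: 1 | 23 | 391 | 782 | 1564  (height 4).
A maximum antichain: {4, 34, 46, 391}  (width 4).
Product = 4 * 4 = 16


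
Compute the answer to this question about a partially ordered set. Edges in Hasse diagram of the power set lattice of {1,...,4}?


A cover relation a -< b holds when a < b with no c strictly between.
Cover relations:
  {} -< {1}
  {} -< {2}
  {} -< {3}
  {} -< {4}
  {1} -< {1,2}
  {1} -< {1,3}
  {1} -< {1,4}
  {2} -< {1,2}
  ...24 more
Total: 32


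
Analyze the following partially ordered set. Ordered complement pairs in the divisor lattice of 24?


Complement pair (a,b): a meet b = bottom, a join b = top.
Here: gcd(a,b)=1 and lcm(a,b)=24, i.e. a*b=24 with a,b coprime.
Pairs found: (1,24), (3,8), (8,3), (24,1)
Total ordered pairs: 4


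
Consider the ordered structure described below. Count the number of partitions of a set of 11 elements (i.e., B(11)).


B(n) = number of set partitions of an n-element set.
B(n) satisfies the recurrence: B(n+1) = sum_k C(n,k)*B(k).
B(11) = 678570


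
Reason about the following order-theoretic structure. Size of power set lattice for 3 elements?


Power set = 2^n.
2^3 = 8


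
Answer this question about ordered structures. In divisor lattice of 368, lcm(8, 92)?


Join=lcm.
gcd(8,92)=4
lcm=184


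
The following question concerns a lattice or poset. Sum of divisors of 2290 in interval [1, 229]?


Interval [1,229] in divisors of 2290: [1, 229]
Sum = 230


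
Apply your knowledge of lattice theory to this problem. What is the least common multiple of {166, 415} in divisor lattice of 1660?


In a divisor lattice, join = lcm (least common multiple).
Compute lcm iteratively: start with first element, then lcm(current, next).
Elements: [166, 415]
lcm(166,415) = 830
Final lcm = 830


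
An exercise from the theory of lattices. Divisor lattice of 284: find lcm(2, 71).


In a divisor lattice, join = lcm (least common multiple).
gcd(2,71) = 1
lcm(2,71) = 2*71/gcd = 142/1 = 142


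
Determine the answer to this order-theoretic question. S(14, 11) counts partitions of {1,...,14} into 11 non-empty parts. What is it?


S(n,k) = k*S(n-1,k) + S(n-1,k-1).
S(13,11) = 2431, S(13,10) = 39325
S(14,11) = 11*2431 + 39325 = 26741 + 39325
S(14,11) = 66066


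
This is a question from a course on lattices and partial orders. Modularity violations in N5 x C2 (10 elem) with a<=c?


Modular law: if a <= c then a v (b ^ c) = (a v b) ^ c.
Check all triples (a,b,c) with a <= c among 10 elements.
  e.g. a=(a,0), b=(c,0), c=(b,0): lhs=(a,0) != rhs=(b,0)
  e.g. a=(a,0), b=(c,1), c=(b,0): lhs=(a,0) != rhs=(b,0)
Total violating triples: 6


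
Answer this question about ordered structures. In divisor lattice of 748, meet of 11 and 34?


In a divisor lattice, meet = gcd (greatest common divisor).
By Euclidean algorithm or factoring: gcd(11,34) = 1


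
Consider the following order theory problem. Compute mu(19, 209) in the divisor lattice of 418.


In a divisor lattice, mu(a,b) = mu(b/a) where mu is the classical Mobius function.
b/a = 209/19 = 11
Prime factorization of 11: primes [11]
11 is squarefree with 1 prime factor(s), so mu(11) = (-1)^1 = -1


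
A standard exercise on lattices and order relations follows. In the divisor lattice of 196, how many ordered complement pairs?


Complement pair (a,b): a meet b = bottom, a join b = top.
Here: gcd(a,b)=1 and lcm(a,b)=196, i.e. a*b=196 with a,b coprime.
Pairs found: (1,196), (4,49), (49,4), (196,1)
Total ordered pairs: 4


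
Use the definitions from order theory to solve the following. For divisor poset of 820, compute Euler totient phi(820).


phi(n) = n * prod_{p|n} (1 - 1/p).
Prime divisors of 820: [2, 5, 41]
phi(820) = 820 * (1 - 1/2) * (1 - 1/5) * (1 - 1/41)
phi(820) = 320


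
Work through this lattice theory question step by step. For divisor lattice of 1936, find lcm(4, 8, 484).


In a divisor lattice, join = lcm (least common multiple).
Compute lcm iteratively: start with first element, then lcm(current, next).
Elements: [4, 8, 484]
lcm(4,8) = 8
lcm(8,484) = 968
Final lcm = 968


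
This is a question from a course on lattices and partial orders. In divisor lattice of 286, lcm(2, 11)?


Join=lcm.
gcd(2,11)=1
lcm=22


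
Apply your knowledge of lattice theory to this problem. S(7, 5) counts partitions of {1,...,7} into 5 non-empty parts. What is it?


S(n,k) = k*S(n-1,k) + S(n-1,k-1).
S(6,5) = 15, S(6,4) = 65
S(7,5) = 5*15 + 65 = 75 + 65
S(7,5) = 140


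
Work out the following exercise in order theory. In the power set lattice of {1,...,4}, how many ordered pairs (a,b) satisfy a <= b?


The order relation is {(a,b) : a <= b}, reflexive so it includes (a,a).
Examples: ({},{}), ({},{1,2}), ({},{1,2,3}), ({},{1,2,3,4}), ({},{1,2,4}), ...
Total ordered pairs: 81


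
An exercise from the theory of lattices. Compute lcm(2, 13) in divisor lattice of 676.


In a divisor lattice, join = lcm (least common multiple).
gcd(2,13) = 1
lcm(2,13) = 2*13/gcd = 26/1 = 26


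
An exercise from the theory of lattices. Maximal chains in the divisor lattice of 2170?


A maximal chain goes from the minimum element to a maximal element via cover relations.
Counting all min-to-max paths in the cover graph.
Total maximal chains: 24


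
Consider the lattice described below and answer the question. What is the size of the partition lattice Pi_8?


B(n) = number of set partitions of an n-element set.
B(n) satisfies the recurrence: B(n+1) = sum_k C(n,k)*B(k).
B(8) = 4140


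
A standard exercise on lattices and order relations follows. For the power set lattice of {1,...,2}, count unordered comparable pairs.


A comparable pair {a,b} has a < b or b < a in the order.
Count unordered pairs where one element is strictly below the other.
Examples: {{},{1}}, {{},{2}}, {{},{1,2}}, {{1},{1,2}}, ...
Total comparable pairs: 5


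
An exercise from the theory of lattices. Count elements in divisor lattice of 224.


Divisors of 224: [1, 2, 4, 7, 8, 14, 16, 28, 32, 56, 112, 224]
Count: 12


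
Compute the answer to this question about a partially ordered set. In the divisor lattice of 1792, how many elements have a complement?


An element a is complemented if some b has a meet b = bottom, a join b = top.
a is complemented iff gcd(a, n/a)=1, i.e. a is a unitary divisor of 1792.
Complemented elements: 1, 7, 256, 1792
Count: 4


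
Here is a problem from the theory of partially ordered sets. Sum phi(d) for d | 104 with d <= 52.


Divisors of 104 up to 52: [1, 2, 4, 8, 13, 26, 52]
phi values: [1, 1, 2, 4, 12, 12, 24]
Sum = 56


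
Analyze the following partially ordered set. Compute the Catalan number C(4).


C(n) = C(2n, n) / (n+1).
C(8, 4) = 70
C(4) = 70 / 5 = 14


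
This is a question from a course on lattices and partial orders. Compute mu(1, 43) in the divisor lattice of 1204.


In a divisor lattice, mu(a,b) = mu(b/a) where mu is the classical Mobius function.
b/a = 43/1 = 43
Prime factorization of 43: primes [43]
43 is squarefree with 1 prime factor(s), so mu(43) = (-1)^1 = -1


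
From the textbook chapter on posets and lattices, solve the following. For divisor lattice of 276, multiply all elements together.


Divisors of 276: [1, 2, 3, 4, 6, 12, 23, 46, 69, 92, 138, 276]
Product = n^(d(n)/2) = 276^(12/2)
Product = 442032795979776


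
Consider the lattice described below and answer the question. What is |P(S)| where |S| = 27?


Power set = 2^n.
2^27 = 134217728


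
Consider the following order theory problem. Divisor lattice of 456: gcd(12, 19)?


Meet=gcd.
gcd(12,19)=1


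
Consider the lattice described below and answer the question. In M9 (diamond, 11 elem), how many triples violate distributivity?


Distributive law: a ^ (b v c) = (a ^ b) v (a ^ c).
Check all 11^3 = 1331 ordered triples (a,b,c).
  e.g. a=a1, b=a2, c=a3: lhs=a1 != rhs=0
  e.g. a=a1, b=a2, c=a4: lhs=a1 != rhs=0
Total violating triples: 504


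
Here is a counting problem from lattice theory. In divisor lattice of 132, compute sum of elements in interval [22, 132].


Interval [22,132] in divisors of 132: [22, 44, 66, 132]
Sum = 264


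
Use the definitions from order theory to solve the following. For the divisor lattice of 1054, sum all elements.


sigma(n) = sum of divisors.
Divisors of 1054: [1, 2, 17, 31, 34, 62, 527, 1054]
Sum = 1728


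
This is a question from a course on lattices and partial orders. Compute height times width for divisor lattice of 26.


Height = length of longest chain minus 1; width = size of largest antichain.
A maximum chain: 1 | 13 | 26  (height 2).
A maximum antichain: {2, 13}  (width 2).
Product = 2 * 2 = 4


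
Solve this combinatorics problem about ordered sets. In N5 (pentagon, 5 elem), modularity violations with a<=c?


Modular law: if a <= c then a v (b ^ c) = (a v b) ^ c.
Check all triples (a,b,c) with a <= c among 5 elements.
  e.g. a=a, b=c, c=b: lhs=a != rhs=b
Total violating triples: 1


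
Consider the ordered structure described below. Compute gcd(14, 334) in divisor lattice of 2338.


In a divisor lattice, meet = gcd (greatest common divisor).
By Euclidean algorithm or factoring: gcd(14,334) = 2


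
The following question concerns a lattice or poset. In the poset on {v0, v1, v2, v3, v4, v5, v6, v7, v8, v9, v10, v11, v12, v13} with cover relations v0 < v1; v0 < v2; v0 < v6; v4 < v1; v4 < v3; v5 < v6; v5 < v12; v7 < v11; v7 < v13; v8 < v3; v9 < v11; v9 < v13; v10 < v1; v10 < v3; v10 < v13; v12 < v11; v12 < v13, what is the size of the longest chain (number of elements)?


A chain is a totally ordered subset; we count the number of elements in a maximum chain.
Compute, for each element x, the size of the longest chain ending at x:
  v0: 1
  v4: 1
  v5: 1
  v7: 1
  v8: 1
  v9: 1
  ...
A maximum chain: v5 < v12 < v11
Number of elements in the longest chain: 3


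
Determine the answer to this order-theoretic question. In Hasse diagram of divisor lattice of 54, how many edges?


A cover relation a -< b holds when a < b with no c strictly between.
Cover relations:
  1 -< 2
  1 -< 3
  2 -< 6
  3 -< 6
  3 -< 9
  6 -< 18
  9 -< 18
  9 -< 27
  ...2 more
Total: 10


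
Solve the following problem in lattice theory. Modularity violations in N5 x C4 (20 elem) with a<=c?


Modular law: if a <= c then a v (b ^ c) = (a v b) ^ c.
Check all triples (a,b,c) with a <= c among 20 elements.
  e.g. a=(a,0), b=(c,0), c=(b,0): lhs=(a,0) != rhs=(b,0)
  e.g. a=(a,0), b=(c,1), c=(b,0): lhs=(a,0) != rhs=(b,0)
Total violating triples: 40


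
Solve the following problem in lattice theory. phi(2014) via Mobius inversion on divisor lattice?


phi(n) = n * prod_{p|n} (1 - 1/p).
Prime divisors of 2014: [2, 19, 53]
phi(2014) = 2014 * (1 - 1/2) * (1 - 1/19) * (1 - 1/53)
phi(2014) = 936


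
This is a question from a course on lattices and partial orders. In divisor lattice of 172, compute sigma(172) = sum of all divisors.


sigma(n) = sum of divisors.
Divisors of 172: [1, 2, 4, 43, 86, 172]
Sum = 308


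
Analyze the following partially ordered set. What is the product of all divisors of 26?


Divisors of 26: [1, 2, 13, 26]
Product = n^(d(n)/2) = 26^(4/2)
Product = 676


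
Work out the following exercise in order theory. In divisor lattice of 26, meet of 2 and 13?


In a divisor lattice, meet = gcd (greatest common divisor).
By Euclidean algorithm or factoring: gcd(2,13) = 1


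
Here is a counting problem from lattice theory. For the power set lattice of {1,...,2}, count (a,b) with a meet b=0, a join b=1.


Complement pair (a,b): a meet b = bottom, a join b = top.
Here: A intersect B = {} and A union B = {1,...,2}.
Pairs found: ({},{1,2}), ({1},{2}), ({2},{1}), ({1,2},{})
Total ordered pairs: 4


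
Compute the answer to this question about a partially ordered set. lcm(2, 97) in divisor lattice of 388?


Join=lcm.
gcd(2,97)=1
lcm=194


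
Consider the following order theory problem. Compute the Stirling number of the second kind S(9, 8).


S(n,k) = k*S(n-1,k) + S(n-1,k-1).
S(8,8) = 1, S(8,7) = 28
S(9,8) = 8*1 + 28 = 8 + 28
S(9,8) = 36


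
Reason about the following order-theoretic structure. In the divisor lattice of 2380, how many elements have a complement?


An element a is complemented if some b has a meet b = bottom, a join b = top.
a is complemented iff gcd(a, n/a)=1, i.e. a is a unitary divisor of 2380.
Complemented elements: 1, 4, 5, 7, 17, 20, ... (10 more)
Count: 16


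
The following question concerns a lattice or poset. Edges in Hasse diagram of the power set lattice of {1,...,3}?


A cover relation a -< b holds when a < b with no c strictly between.
Cover relations:
  {} -< {1}
  {} -< {2}
  {} -< {3}
  {1} -< {1,2}
  {1} -< {1,3}
  {2} -< {1,2}
  {2} -< {2,3}
  {3} -< {1,3}
  ...4 more
Total: 12


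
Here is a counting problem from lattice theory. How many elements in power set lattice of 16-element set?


Power set = 2^n.
2^16 = 65536


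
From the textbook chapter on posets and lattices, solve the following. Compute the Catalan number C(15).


C(n) = C(2n, n) / (n+1).
C(30, 15) = 155117520
C(15) = 155117520 / 16 = 9694845


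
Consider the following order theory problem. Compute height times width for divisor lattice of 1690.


Height = length of longest chain minus 1; width = size of largest antichain.
A maximum chain: 1 | 13 | 169 | 845 | 1690  (height 4).
A maximum antichain: {10, 26, 65, 169}  (width 4).
Product = 4 * 4 = 16


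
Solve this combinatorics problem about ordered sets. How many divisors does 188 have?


Divisors of 188: [1, 2, 4, 47, 94, 188]
Count: 6


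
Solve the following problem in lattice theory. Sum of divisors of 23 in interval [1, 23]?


Interval [1,23] in divisors of 23: [1, 23]
Sum = 24


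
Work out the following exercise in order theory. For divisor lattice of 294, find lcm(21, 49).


In a divisor lattice, join = lcm (least common multiple).
Compute lcm iteratively: start with first element, then lcm(current, next).
Elements: [21, 49]
lcm(21,49) = 147
Final lcm = 147


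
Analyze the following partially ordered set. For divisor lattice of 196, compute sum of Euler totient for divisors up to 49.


Divisors of 196 up to 49: [1, 2, 4, 7, 14, 28, 49]
phi values: [1, 1, 2, 6, 6, 12, 42]
Sum = 70


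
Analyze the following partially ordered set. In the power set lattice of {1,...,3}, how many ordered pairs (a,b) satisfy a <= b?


The order relation is {(a,b) : a <= b}, reflexive so it includes (a,a).
Examples: ({},{}), ({},{1,2}), ({},{1,2,3}), ({},{1,3}), ({},{1}), ...
Total ordered pairs: 27


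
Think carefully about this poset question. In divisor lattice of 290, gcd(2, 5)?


Meet=gcd.
gcd(2,5)=1


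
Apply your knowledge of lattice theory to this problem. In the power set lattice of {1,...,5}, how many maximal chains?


A maximal chain goes from the minimum element to a maximal element via cover relations.
Counting all min-to-max paths in the cover graph.
Total maximal chains: 120
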